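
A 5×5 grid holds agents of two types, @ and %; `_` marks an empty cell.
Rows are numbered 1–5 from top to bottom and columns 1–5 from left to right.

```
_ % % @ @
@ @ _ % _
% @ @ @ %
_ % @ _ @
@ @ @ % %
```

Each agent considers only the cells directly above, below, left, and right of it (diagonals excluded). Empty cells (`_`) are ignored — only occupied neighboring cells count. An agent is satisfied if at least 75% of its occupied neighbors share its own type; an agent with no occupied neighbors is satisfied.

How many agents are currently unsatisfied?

Row 1: (1,2)% 1/2 unhappy · (1,3)% 1/2 unhappy · (1,4)@ 1/3 unhappy · (1,5)@ 1/1 ok
Row 2: (2,1)@ 1/2 unhappy · (2,2)@ 2/3 unhappy · (2,4)% 0/2 unhappy
Row 3: (3,1)% 0/2 unhappy · (3,2)@ 2/4 unhappy · (3,3)@ 3/3 ok · (3,4)@ 1/3 unhappy · (3,5)% 0/2 unhappy
Row 4: (4,2)% 0/3 unhappy · (4,3)@ 2/3 unhappy · (4,5)@ 0/2 unhappy
Row 5: (5,1)@ 1/1 ok · (5,2)@ 2/3 unhappy · (5,3)@ 2/3 unhappy · (5,4)% 1/2 unhappy · (5,5)% 1/2 unhappy
Unsatisfied: (1,2), (1,3), (1,4), (2,1), (2,2), (2,4), (3,1), (3,2), (3,4), (3,5), (4,2), (4,3), (4,5), (5,2), (5,3), (5,4), (5,5) — 17 in total.

17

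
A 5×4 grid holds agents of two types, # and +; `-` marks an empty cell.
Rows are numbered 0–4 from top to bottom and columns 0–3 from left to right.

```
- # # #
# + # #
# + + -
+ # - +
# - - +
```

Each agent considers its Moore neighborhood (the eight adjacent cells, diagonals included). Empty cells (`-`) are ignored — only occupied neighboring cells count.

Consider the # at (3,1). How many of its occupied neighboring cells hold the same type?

Occupied neighbors of (3,1): (2,0)=#, (2,1)=+, (2,2)=+, (3,0)=+, (4,0)=#.
Same type (#): 2 of 5.

2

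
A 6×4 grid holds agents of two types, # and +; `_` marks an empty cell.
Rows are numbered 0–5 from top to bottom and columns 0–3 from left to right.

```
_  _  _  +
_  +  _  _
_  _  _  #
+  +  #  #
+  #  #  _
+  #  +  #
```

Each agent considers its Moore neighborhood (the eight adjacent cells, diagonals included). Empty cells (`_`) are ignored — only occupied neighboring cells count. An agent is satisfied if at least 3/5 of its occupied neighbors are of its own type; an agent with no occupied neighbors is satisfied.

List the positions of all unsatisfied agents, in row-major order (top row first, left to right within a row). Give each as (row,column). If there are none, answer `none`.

(3,1), (4,1), (5,0), (5,1), (5,2), (5,3)

Row 0: (0,3)+ 0/0 ok
Row 1: (1,1)+ 0/0 ok
Row 2: (2,3)# 2/2 ok
Row 3: (3,0)+ 2/3 ok · (3,1)+ 2/5 unhappy · (3,2)# 4/5 ok · (3,3)# 3/3 ok
Row 4: (4,0)+ 3/5 ok · (4,1)# 3/8 unhappy · (4,2)# 5/7 ok
Row 5: (5,0)+ 1/3 unhappy · (5,1)# 2/5 unhappy · (5,2)+ 0/4 unhappy · (5,3)# 1/2 unhappy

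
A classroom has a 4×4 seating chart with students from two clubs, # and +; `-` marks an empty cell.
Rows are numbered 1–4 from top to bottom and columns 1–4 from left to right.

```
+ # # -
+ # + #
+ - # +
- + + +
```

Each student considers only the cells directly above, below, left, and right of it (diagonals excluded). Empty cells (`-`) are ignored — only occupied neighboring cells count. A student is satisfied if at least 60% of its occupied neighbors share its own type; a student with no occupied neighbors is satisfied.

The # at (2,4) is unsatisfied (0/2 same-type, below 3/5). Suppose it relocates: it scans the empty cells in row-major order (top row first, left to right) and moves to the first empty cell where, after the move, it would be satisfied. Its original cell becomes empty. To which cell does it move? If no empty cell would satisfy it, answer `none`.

Vacating (2,4). Empty cells in order:
  (1,4): 1/1 same-type → satisfied — stop here.

(1,4)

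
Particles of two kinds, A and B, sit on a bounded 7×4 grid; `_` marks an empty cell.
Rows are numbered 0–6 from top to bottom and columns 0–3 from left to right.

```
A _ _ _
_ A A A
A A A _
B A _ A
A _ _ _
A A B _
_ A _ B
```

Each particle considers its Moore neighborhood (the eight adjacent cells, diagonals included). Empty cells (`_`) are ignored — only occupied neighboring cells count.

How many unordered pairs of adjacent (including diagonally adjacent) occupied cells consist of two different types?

Scan each occupied cell's neighbors to the right and below (and the two forward diagonals) so each pair is counted once.
From row 0: 0 unlike of 1 pairs (running 0/1).
From row 1: 0 unlike of 8 pairs (running 0/9).
From row 2: 2 unlike of 8 pairs (running 2/17).
From row 3: 2 unlike of 3 pairs (running 4/20).
From row 4: 0 unlike of 2 pairs (running 4/22).
From row 5: 2 unlike of 6 pairs (running 6/28).
Total adjacent occupied pairs: 28; unlike-type pairs: 6.

6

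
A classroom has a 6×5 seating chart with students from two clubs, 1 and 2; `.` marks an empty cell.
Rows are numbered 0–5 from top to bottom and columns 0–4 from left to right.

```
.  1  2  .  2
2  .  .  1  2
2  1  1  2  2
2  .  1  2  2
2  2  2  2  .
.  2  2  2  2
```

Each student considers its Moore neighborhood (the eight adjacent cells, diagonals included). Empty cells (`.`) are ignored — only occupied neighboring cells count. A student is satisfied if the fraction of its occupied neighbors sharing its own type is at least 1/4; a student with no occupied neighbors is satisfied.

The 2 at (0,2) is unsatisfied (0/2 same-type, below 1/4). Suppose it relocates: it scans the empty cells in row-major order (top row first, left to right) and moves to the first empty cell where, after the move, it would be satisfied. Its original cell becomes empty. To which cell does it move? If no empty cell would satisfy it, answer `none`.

Vacating (0,2). Empty cells in order:
  (0,0): 1/2 same-type → satisfied — stop here.

(0,0)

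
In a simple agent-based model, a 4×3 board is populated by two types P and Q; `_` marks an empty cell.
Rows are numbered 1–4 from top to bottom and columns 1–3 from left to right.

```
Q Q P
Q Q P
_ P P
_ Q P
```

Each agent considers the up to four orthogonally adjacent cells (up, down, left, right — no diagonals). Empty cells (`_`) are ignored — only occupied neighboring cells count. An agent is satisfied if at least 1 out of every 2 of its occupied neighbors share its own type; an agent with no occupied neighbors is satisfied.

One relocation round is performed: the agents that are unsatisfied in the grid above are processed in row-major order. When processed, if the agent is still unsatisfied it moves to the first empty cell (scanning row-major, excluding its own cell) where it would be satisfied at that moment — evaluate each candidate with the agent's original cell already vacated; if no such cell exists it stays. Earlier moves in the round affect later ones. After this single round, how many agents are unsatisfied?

Initially unsatisfied (in order): (3,2), (4,2).
  (3,2): no empty cell satisfies it; stays.
  (4,2) → (3,1).
Resulting grid:
Q Q P
Q Q P
Q P P
_ _ P
Unsatisfied now: (3,2).

1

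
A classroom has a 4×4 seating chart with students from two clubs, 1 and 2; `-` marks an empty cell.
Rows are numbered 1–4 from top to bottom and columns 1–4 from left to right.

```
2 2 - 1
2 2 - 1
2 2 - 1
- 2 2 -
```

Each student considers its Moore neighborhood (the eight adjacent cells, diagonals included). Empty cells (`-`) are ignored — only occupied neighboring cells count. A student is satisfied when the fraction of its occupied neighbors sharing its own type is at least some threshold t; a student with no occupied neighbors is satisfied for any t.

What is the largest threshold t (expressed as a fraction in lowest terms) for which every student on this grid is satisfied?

1/2

Row 1: (1,1)2 3/3 · (1,2)2 3/3 · (1,4)1 1/1
Row 2: (2,1)2 5/5 · (2,2)2 5/5 · (2,4)1 2/2
Row 3: (3,1)2 4/4 · (3,2)2 5/5 · (3,4)1 1/2
Row 4: (4,2)2 3/3 · (4,3)2 2/3
The smallest same-type fraction is 1/2 at (3,4), which reduces to 1/2. Any threshold above that leaves this student unsatisfied.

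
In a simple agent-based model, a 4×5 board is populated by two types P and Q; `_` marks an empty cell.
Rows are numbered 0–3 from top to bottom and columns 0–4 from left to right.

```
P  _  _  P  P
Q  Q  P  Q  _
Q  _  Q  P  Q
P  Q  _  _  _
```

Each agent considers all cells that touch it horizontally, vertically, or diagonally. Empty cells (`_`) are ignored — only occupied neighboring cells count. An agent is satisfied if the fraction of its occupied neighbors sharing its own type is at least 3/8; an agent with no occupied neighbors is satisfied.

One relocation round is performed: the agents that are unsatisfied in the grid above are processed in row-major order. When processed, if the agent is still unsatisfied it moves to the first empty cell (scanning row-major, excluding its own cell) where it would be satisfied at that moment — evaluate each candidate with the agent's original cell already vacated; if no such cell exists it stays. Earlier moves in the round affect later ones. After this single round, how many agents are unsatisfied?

Initially unsatisfied (in order): (0,0), (1,3), (2,3), (3,0).
  (0,0) → (0,2).
  (1,3) → (0,0).
  (2,3) → (0,1).
  (3,0) → (1,3).
Resulting grid:
Q P P P P
Q Q P P _
Q _ Q _ Q
_ Q _ _ _
Unsatisfied now: (2,4).

1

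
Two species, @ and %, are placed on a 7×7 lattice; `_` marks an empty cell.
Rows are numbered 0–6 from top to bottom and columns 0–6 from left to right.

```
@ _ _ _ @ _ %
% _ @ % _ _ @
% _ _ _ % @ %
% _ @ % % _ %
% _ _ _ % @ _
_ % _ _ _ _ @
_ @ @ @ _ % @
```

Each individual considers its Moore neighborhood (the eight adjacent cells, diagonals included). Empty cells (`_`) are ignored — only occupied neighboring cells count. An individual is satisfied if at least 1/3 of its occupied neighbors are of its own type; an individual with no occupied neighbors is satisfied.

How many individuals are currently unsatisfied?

8

Row 0: (0,0)@ 0/1 ✗ · (0,4)@ 0/1 ✗ · (0,6)% 0/1 ✗
Row 1: (1,0)% 1/2 ✓ · (1,2)@ 0/1 ✗ · (1,3)% 1/3 ✓ · (1,6)@ 1/3 ✓
Row 2: (2,0)% 2/2 ✓ · (2,4)% 3/4 ✓ · (2,5)@ 1/5 ✗ · (2,6)% 1/3 ✓
Row 3: (3,0)% 2/2 ✓ · (3,2)@ 0/1 ✗ · (3,3)% 3/4 ✓ · (3,4)% 3/5 ✓ · (3,6)% 1/3 ✓
Row 4: (4,0)% 2/2 ✓ · (4,4)% 2/3 ✓ · (4,5)@ 1/4 ✗
Row 5: (5,1)% 1/3 ✓ · (5,6)@ 2/3 ✓
Row 6: (6,1)@ 1/2 ✓ · (6,2)@ 2/3 ✓ · (6,3)@ 1/1 ✓ · (6,5)% 0/2 ✗ · (6,6)@ 1/2 ✓
Unsatisfied: (0,0), (0,4), (0,6), (1,2), (2,5), (3,2), (4,5), (6,5) — 8 in total.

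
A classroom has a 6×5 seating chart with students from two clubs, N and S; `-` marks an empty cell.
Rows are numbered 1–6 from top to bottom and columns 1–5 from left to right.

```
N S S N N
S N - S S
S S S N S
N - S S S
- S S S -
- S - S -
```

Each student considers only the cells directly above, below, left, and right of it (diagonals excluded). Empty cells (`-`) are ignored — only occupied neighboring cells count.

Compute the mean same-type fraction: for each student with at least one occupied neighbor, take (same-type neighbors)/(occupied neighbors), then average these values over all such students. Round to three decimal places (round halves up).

0.583

Row 1: (1,1)N 0/2 · (1,2)S 1/3 · (1,3)S 1/2 · (1,4)N 1/3 · (1,5)N 1/2
Row 2: (2,1)S 1/3 · (2,2)N 0/3 · (2,4)S 1/3 · (2,5)S 2/3
Row 3: (3,1)S 2/3 · (3,2)S 2/3 · (3,3)S 2/3 · (3,4)N 0/4 · (3,5)S 2/3
Row 4: (4,1)N 0/1 · (4,3)S 3/3 · (4,4)S 3/4 · (4,5)S 2/2
Row 5: (5,2)S 2/2 · (5,3)S 3/3 · (5,4)S 3/3
Row 6: (6,2)S 1/1 · (6,4)S 1/1
Sum over 23 students: 0/2 + 1/3 + 1/2 + 1/3 + 1/2 + 1/3 + 0/3 + 1/3 + 2/3 + 2/3 + 2/3 + 2/3 + 0/4 + 2/3 + 0/1 + 3/3 + 3/4 + 2/2 + 2/2 + 3/3 + 3/3 + 1/1 + 1/1 = 161/12; mean = 161/12 ÷ 23 = 7/12 = 0.583333… → 0.583.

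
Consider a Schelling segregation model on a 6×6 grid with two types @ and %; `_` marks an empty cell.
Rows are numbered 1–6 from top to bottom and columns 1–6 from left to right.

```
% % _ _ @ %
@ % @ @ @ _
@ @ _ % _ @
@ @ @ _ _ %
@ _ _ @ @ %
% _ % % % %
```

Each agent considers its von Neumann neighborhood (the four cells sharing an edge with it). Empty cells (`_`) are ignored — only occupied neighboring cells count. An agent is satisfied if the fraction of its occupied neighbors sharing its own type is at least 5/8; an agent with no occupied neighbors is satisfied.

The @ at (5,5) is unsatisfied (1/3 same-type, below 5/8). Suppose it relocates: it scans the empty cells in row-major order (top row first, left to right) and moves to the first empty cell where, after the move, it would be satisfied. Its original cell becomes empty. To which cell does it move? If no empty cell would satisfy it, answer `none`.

Vacating (5,5). Empty cells in order:
  (1,3): 1/2 same-type → still unsatisfied.
  (1,4): 2/2 same-type → satisfied — stop here.

(1,4)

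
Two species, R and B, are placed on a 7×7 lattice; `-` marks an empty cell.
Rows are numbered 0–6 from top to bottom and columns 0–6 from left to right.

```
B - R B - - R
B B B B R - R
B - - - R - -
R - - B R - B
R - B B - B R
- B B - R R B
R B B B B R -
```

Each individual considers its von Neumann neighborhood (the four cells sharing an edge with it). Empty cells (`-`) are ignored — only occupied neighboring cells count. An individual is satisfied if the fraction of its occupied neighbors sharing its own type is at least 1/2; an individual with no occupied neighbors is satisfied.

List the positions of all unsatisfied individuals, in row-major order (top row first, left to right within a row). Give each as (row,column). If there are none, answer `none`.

(0,2), (3,6), (4,5), (4,6), (5,6), (6,0), (6,4)

Row 0: (0,0)B 1/1 ok · (0,2)R 0/2 unhappy · (0,3)B 1/2 ok · (0,6)R 1/1 ok
Row 1: (1,0)B 3/3 ok · (1,1)B 2/2 ok · (1,2)B 2/3 ok · (1,3)B 2/3 ok · (1,4)R 1/2 ok · (1,6)R 1/1 ok
Row 2: (2,0)B 1/2 ok · (2,4)R 2/2 ok
Row 3: (3,0)R 1/2 ok · (3,3)B 1/2 ok · (3,4)R 1/2 ok · (3,6)B 0/1 unhappy
Row 4: (4,0)R 1/1 ok · (4,2)B 2/2 ok · (4,3)B 2/2 ok · (4,5)B 0/2 unhappy · (4,6)R 0/3 unhappy
Row 5: (5,1)B 2/2 ok · (5,2)B 3/3 ok · (5,4)R 1/2 ok · (5,5)R 2/4 ok · (5,6)B 0/2 unhappy
Row 6: (6,0)R 0/1 unhappy · (6,1)B 2/3 ok · (6,2)B 3/3 ok · (6,3)B 2/2 ok · (6,4)B 1/3 unhappy · (6,5)R 1/2 ok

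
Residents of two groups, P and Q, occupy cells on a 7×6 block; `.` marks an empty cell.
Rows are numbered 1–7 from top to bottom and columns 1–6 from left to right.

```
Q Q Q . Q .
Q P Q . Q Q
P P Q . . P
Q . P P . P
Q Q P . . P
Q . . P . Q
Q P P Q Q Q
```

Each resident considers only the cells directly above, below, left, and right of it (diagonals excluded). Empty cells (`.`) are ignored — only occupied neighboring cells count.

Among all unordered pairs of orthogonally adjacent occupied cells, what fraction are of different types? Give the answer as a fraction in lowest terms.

Scan each occupied cell's neighbors to the right and below so each pair is counted once.
From row 1: 1 unlike of 6 pairs (running 1/6).
From row 2: 4 unlike of 7 pairs (running 5/13).
From row 3: 3 unlike of 5 pairs (running 8/18).
From row 4: 0 unlike of 4 pairs (running 8/22).
From row 5: 2 unlike of 4 pairs (running 10/26).
From row 6: 1 unlike of 3 pairs (running 11/29).
From row 7: 2 unlike of 5 pairs (running 13/34).
Total adjacent occupied pairs: 34; unlike-type pairs: 13.
13/34 is already in lowest terms.

13/34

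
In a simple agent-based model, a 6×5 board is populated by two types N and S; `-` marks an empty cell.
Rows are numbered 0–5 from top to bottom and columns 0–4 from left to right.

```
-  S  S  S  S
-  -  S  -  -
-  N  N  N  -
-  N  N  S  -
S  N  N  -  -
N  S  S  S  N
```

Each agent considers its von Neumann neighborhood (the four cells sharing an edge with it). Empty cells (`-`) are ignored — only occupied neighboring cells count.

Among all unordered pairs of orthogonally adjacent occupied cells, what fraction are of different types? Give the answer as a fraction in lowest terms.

9/23

Scan each occupied cell's neighbors to the right and below so each pair is counted once.
From row 0: 0 unlike of 4 pairs (running 0/4).
From row 1: 1 unlike of 1 pairs (running 1/5).
From row 2: 1 unlike of 5 pairs (running 2/10).
From row 3: 1 unlike of 4 pairs (running 3/14).
From row 4: 4 unlike of 5 pairs (running 7/19).
From row 5: 2 unlike of 4 pairs (running 9/23).
Total adjacent occupied pairs: 23; unlike-type pairs: 9.
9/23 is already in lowest terms.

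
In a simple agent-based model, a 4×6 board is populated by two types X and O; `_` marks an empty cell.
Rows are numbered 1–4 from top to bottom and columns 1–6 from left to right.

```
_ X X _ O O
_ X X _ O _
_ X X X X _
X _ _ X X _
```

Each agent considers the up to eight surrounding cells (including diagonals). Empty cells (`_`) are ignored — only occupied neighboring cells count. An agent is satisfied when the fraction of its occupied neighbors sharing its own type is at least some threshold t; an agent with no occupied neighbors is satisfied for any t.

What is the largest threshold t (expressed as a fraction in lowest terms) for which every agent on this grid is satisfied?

1/2

Row 1: (1,2)X 3/3 · (1,3)X 3/3 · (1,5)O 2/2 · (1,6)O 2/2
Row 2: (2,2)X 5/5 · (2,3)X 6/6 · (2,5)O 2/4
Row 3: (3,2)X 4/4 · (3,3)X 5/5 · (3,4)X 5/6 · (3,5)X 3/4
Row 4: (4,1)X 1/1 · (4,4)X 4/4 · (4,5)X 3/3
The smallest same-type fraction is 2/4 at (2,5), which reduces to 1/2. Any threshold above that leaves this agent unsatisfied.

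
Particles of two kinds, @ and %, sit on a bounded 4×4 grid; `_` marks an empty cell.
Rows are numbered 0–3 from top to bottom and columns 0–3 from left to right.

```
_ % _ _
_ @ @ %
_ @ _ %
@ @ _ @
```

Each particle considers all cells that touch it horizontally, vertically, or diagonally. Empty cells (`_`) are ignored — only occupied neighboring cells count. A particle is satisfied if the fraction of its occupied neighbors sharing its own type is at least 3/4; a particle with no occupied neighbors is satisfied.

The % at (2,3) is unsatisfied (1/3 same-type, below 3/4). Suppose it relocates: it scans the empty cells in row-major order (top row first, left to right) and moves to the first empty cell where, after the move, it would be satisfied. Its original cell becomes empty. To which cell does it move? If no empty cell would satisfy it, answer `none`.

Vacating (2,3). Empty cells in order:
  (0,0): 1/2 same-type → still unsatisfied.
  (0,2): 2/4 same-type → still unsatisfied.
  (0,3): 1/2 same-type → still unsatisfied.
  (1,0): 1/3 same-type → still unsatisfied.
  (2,0): 0/4 same-type → still unsatisfied.
  (2,2): 1/6 same-type → still unsatisfied.
  (3,2): 0/3 same-type → still unsatisfied.

none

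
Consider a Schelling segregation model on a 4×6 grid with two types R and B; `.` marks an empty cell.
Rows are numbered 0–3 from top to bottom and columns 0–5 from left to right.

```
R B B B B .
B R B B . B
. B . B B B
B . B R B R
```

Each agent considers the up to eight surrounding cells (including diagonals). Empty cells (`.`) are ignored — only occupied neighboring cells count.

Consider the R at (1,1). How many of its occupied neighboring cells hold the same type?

Occupied neighbors of (1,1): (0,0)=R, (0,1)=B, (0,2)=B, (1,0)=B, (1,2)=B, (2,1)=B.
Same type (R): 1 of 6.

1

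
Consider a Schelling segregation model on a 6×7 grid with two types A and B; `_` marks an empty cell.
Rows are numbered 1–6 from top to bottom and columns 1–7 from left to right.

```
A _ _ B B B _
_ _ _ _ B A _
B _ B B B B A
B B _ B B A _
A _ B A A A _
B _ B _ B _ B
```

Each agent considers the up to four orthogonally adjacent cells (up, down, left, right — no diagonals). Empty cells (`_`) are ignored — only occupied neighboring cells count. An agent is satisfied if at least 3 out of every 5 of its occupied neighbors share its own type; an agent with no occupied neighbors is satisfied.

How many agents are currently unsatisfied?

Row 1: (1,1)A 0/0 ok · (1,4)B 1/1 ok · (1,5)B 3/3 ok · (1,6)B 1/2 unhappy
Row 2: (2,5)B 2/3 ok · (2,6)A 0/3 unhappy
Row 3: (3,1)B 1/1 ok · (3,3)B 1/1 ok · (3,4)B 3/3 ok · (3,5)B 4/4 ok · (3,6)B 1/4 unhappy · (3,7)A 0/1 unhappy
Row 4: (4,1)B 2/3 ok · (4,2)B 1/1 ok · (4,4)B 2/3 ok · (4,5)B 2/4 unhappy · (4,6)A 1/3 unhappy
Row 5: (5,1)A 0/2 unhappy · (5,3)B 1/2 unhappy · (5,4)A 1/3 unhappy · (5,5)A 2/4 unhappy · (5,6)A 2/2 ok
Row 6: (6,1)B 0/1 unhappy · (6,3)B 1/1 ok · (6,5)B 0/1 unhappy · (6,7)B 0/0 ok
Unsatisfied: (1,6), (2,6), (3,6), (3,7), (4,5), (4,6), (5,1), (5,3), (5,4), (5,5), (6,1), (6,5) — 12 in total.

12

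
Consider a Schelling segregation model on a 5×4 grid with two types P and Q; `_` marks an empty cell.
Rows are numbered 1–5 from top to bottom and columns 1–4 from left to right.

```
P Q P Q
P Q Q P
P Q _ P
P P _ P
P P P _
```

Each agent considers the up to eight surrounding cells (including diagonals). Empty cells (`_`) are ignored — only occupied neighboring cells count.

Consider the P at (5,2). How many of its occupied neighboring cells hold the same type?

4

Occupied neighbors of (5,2): (4,1)=P, (4,2)=P, (5,1)=P, (5,3)=P.
Same type (P): 4 of 4.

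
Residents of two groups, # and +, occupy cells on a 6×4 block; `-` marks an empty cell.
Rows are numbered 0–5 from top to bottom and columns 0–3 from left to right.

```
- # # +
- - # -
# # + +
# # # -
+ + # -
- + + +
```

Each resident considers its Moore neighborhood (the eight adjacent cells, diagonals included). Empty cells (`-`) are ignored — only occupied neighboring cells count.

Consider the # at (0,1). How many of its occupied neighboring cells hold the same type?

2

Occupied neighbors of (0,1): (0,2)=#, (1,2)=#.
Same type (#): 2 of 2.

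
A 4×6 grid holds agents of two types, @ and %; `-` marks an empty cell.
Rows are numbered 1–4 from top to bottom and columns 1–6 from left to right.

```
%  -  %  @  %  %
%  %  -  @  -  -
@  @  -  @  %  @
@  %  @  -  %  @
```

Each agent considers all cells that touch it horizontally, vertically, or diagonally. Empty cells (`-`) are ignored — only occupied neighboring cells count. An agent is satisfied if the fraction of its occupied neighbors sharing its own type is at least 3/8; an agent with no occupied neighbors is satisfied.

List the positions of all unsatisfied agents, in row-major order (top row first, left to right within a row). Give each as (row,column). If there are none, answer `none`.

(1,3), (1,4), (1,5), (3,5), (3,6), (4,2), (4,5), (4,6)

(1,1)% 2/2 ok
(1,3)% 1/3 unhappy
(1,4)@ 1/3 unhappy
(1,5)% 1/3 unhappy
(1,6)% 1/1 ok
(2,1)% 2/4 ok
(2,2)% 3/5 ok
(2,4)@ 2/5 ok
(3,1)@ 2/5 ok
(3,2)@ 3/6 ok
(3,4)@ 2/4 ok
(3,5)% 1/5 unhappy
(3,6)@ 1/3 unhappy
(4,1)@ 2/3 ok
(4,2)% 0/4 unhappy
(4,3)@ 2/3 ok
(4,5)% 1/4 unhappy
(4,6)@ 1/3 unhappy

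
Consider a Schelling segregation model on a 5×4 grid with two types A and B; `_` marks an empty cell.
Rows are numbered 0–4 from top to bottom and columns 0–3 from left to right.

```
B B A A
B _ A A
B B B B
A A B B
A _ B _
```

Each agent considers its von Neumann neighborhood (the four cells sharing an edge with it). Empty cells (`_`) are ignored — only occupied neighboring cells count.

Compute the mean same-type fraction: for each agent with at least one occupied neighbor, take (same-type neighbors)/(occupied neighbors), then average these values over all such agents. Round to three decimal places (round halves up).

(0,0)B 2/2
(0,1)B 1/2
(0,2)A 2/3
(0,3)A 2/2
(1,0)B 2/2
(1,2)A 2/3
(1,3)A 2/3
(2,0)B 2/3
(2,1)B 2/3
(2,2)B 3/4
(2,3)B 2/3
(3,0)A 2/3
(3,1)A 1/3
(3,2)B 3/4
(3,3)B 2/2
(4,0)A 1/1
(4,2)B 1/1
Sum over 17 agents: 2/2 + 1/2 + 2/3 + 2/2 + 2/2 + 2/3 + 2/3 + 2/3 + 2/3 + 3/4 + 2/3 + 2/3 + 1/3 + 3/4 + 2/2 + 1/1 + 1/1 = 13; mean = 13 ÷ 17 = 13/17 = 0.764705… → 0.765.

0.765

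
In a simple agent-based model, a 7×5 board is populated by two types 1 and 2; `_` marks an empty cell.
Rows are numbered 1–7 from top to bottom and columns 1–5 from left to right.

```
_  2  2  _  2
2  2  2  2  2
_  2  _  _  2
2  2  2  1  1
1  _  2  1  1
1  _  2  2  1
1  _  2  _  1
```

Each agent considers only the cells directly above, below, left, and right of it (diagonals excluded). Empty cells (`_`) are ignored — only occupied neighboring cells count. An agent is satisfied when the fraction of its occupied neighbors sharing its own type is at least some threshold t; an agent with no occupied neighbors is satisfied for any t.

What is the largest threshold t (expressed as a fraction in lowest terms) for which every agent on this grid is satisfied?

1/3

(1,2)2 2/2
(1,3)2 2/2
(1,5)2 1/1
(2,1)2 1/1
(2,2)2 4/4
(2,3)2 3/3
(2,4)2 2/2
(2,5)2 3/3
(3,2)2 2/2
(3,5)2 1/2
(4,1)2 1/2
(4,2)2 3/3
(4,3)2 2/3
(4,4)1 2/3
(4,5)1 2/3
(5,1)1 1/2
(5,3)2 2/3
(5,4)1 2/4
(5,5)1 3/3
(6,1)1 2/2
(6,3)2 3/3
(6,4)2 1/3
(6,5)1 2/3
(7,1)1 1/1
(7,3)2 1/1
(7,5)1 1/1
The smallest same-type fraction is 1/3 at (6,4), which reduces to 1/3. Any threshold above that leaves this agent unsatisfied.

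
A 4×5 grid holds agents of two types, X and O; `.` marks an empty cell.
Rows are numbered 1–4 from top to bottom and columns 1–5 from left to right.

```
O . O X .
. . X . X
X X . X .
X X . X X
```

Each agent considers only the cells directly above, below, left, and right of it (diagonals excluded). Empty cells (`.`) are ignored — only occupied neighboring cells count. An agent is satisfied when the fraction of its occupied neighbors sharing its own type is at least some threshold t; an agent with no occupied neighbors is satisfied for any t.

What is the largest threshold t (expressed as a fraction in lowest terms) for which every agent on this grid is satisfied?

(1,1)O — no occupied neighbors
(1,3)O 0/2
(1,4)X 0/1
(2,3)X 0/1
(2,5)X — no occupied neighbors
(3,1)X 2/2
(3,2)X 2/2
(3,4)X 1/1
(4,1)X 2/2
(4,2)X 2/2
(4,4)X 2/2
(4,5)X 1/1
The smallest same-type fraction is 0/2 at (1,3), which reduces to 0/1. Any threshold above that leaves this agent unsatisfied.

0/1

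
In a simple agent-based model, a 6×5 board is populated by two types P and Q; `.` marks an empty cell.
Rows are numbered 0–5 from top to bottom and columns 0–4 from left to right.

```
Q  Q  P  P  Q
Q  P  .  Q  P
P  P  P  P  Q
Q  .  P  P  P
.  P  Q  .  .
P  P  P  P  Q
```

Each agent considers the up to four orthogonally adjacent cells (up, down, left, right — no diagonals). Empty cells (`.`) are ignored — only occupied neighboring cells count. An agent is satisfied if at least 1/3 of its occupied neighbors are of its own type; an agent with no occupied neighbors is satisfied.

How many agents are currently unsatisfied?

7

(0,0)Q 2/2 ok
(0,1)Q 1/3 ok
(0,2)P 1/2 ok
(0,3)P 1/3 ok
(0,4)Q 0/2 unhappy
(1,0)Q 1/3 ok
(1,1)P 1/3 ok
(1,3)Q 0/3 unhappy
(1,4)P 0/3 unhappy
(2,0)P 1/3 ok
(2,1)P 3/3 ok
(2,2)P 3/3 ok
(2,3)P 2/4 ok
(2,4)Q 0/3 unhappy
(3,0)Q 0/1 unhappy
(3,2)P 2/3 ok
(3,3)P 3/3 ok
(3,4)P 1/2 ok
(4,1)P 1/2 ok
(4,2)Q 0/3 unhappy
(5,0)P 1/1 ok
(5,1)P 3/3 ok
(5,2)P 2/3 ok
(5,3)P 1/2 ok
(5,4)Q 0/1 unhappy
Unsatisfied: (0,4), (1,3), (1,4), (2,4), (3,0), (4,2), (5,4) — 7 in total.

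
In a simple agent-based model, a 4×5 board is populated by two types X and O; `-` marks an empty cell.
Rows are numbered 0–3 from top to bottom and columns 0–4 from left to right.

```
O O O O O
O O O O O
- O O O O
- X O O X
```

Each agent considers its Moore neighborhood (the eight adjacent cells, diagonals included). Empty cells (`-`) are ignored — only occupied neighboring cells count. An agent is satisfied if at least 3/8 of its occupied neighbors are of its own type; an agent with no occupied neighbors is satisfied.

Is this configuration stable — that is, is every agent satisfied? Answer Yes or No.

(0,0)O 3/3 ok
(0,1)O 5/5 ok
(0,2)O 5/5 ok
(0,3)O 5/5 ok
(0,4)O 3/3 ok
(1,0)O 4/4 ok
(1,1)O 7/7 ok
(1,2)O 8/8 ok
(1,3)O 8/8 ok
(1,4)O 5/5 ok
(2,1)O 5/6 ok
(2,2)O 7/8 ok
(2,3)O 7/8 ok
(2,4)O 4/5 ok
(3,1)X 0/3 unhappy
(3,2)O 4/5 ok
(3,3)O 4/5 ok
(3,4)X 0/3 unhappy
For instance (3,1) has only 0/3 same-type neighbors, below 3/8.

No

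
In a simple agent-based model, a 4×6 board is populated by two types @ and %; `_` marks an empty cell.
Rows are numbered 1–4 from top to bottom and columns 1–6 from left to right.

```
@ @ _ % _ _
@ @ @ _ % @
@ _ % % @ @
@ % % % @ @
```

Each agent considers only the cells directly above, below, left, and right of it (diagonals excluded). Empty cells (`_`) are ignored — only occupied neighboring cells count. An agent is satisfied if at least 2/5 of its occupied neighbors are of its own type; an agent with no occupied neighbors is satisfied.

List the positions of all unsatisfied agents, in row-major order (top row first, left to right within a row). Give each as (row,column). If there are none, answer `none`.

(1,1)@ 2/2 satisfied
(1,2)@ 2/2 satisfied
(1,4)% 0/0 satisfied
(2,1)@ 3/3 satisfied
(2,2)@ 3/3 satisfied
(2,3)@ 1/2 satisfied
(2,5)% 0/2 not
(2,6)@ 1/2 satisfied
(3,1)@ 2/2 satisfied
(3,3)% 2/3 satisfied
(3,4)% 2/3 satisfied
(3,5)@ 2/4 satisfied
(3,6)@ 3/3 satisfied
(4,1)@ 1/2 satisfied
(4,2)% 1/2 satisfied
(4,3)% 3/3 satisfied
(4,4)% 2/3 satisfied
(4,5)@ 2/3 satisfied
(4,6)@ 2/2 satisfied

(2,5)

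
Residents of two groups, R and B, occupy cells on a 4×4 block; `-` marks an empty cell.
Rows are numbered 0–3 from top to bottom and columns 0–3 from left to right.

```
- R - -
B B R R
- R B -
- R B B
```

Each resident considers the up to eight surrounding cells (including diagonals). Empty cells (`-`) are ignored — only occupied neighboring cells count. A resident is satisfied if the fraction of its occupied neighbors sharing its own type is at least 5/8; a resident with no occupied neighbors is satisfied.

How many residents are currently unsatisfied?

Row 0: (0,1)R 1/3 ✗
Row 1: (1,0)B 1/3 ✗ · (1,1)B 2/5 ✗ · (1,2)R 3/5 ✗ · (1,3)R 1/2 ✗
Row 2: (2,1)R 2/6 ✗ · (2,2)B 3/7 ✗
Row 3: (3,1)R 1/3 ✗ · (3,2)B 2/4 ✗ · (3,3)B 2/2 ✓
Unsatisfied: (0,1), (1,0), (1,1), (1,2), (1,3), (2,1), (2,2), (3,1), (3,2) — 9 in total.

9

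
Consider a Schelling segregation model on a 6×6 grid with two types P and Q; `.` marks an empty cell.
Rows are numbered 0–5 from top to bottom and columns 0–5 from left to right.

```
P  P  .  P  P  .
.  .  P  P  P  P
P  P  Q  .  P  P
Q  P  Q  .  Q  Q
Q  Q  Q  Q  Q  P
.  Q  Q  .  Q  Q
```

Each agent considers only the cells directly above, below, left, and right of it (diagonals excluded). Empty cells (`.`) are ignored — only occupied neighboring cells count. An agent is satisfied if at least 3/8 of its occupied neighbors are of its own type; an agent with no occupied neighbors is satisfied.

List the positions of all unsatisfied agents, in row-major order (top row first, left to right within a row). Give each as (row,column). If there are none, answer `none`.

Row 0: (0,0)P 1/1 ✓ · (0,1)P 1/1 ✓ · (0,3)P 2/2 ✓ · (0,4)P 2/2 ✓
Row 1: (1,2)P 1/2 ✓ · (1,3)P 3/3 ✓ · (1,4)P 4/4 ✓ · (1,5)P 2/2 ✓
Row 2: (2,0)P 1/2 ✓ · (2,1)P 2/3 ✓ · (2,2)Q 1/3 ✗ · (2,4)P 2/3 ✓ · (2,5)P 2/3 ✓
Row 3: (3,0)Q 1/3 ✗ · (3,1)P 1/4 ✗ · (3,2)Q 2/3 ✓ · (3,4)Q 2/3 ✓ · (3,5)Q 1/3 ✗
Row 4: (4,0)Q 2/2 ✓ · (4,1)Q 3/4 ✓ · (4,2)Q 4/4 ✓ · (4,3)Q 2/2 ✓ · (4,4)Q 3/4 ✓ · (4,5)P 0/3 ✗
Row 5: (5,1)Q 2/2 ✓ · (5,2)Q 2/2 ✓ · (5,4)Q 2/2 ✓ · (5,5)Q 1/2 ✓

(2,2), (3,0), (3,1), (3,5), (4,5)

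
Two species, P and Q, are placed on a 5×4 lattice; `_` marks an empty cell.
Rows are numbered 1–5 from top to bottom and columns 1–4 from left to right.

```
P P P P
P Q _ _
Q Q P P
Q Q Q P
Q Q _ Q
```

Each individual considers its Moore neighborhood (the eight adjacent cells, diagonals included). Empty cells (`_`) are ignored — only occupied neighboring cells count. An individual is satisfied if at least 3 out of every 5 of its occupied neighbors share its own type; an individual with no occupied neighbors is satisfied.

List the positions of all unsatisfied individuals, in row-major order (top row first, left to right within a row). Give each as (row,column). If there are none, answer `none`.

(2,1), (2,2), (3,3), (4,3), (4,4), (5,4)

(1,1)P 2/3 ok
(1,2)P 3/4 ok
(1,3)P 2/3 ok
(1,4)P 1/1 ok
(2,1)P 2/5 unhappy
(2,2)Q 2/7 unhappy
(3,1)Q 4/5 ok
(3,2)Q 5/7 ok
(3,3)P 2/6 unhappy
(3,4)P 2/3 ok
(4,1)Q 5/5 ok
(4,2)Q 6/7 ok
(4,3)Q 4/7 unhappy
(4,4)P 2/4 unhappy
(5,1)Q 3/3 ok
(5,2)Q 4/4 ok
(5,4)Q 1/2 unhappy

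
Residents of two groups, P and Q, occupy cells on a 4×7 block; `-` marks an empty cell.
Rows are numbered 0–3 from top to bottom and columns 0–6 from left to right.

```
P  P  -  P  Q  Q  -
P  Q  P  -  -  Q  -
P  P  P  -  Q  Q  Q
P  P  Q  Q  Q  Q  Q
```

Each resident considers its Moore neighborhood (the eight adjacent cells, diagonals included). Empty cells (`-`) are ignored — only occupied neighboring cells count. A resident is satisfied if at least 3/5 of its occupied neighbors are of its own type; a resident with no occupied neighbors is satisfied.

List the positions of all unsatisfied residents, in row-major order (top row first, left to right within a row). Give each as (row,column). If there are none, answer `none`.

Row 0: (0,0)P 2/3 ok · (0,1)P 3/4 ok · (0,3)P 1/2 unhappy · (0,4)Q 2/3 ok · (0,5)Q 2/2 ok
Row 1: (1,0)P 4/5 ok · (1,1)Q 0/7 unhappy · (1,2)P 4/5 ok · (1,5)Q 5/5 ok
Row 2: (2,0)P 4/5 ok · (2,1)P 6/8 ok · (2,2)P 3/6 unhappy · (2,4)Q 5/5 ok · (2,5)Q 6/6 ok · (2,6)Q 4/4 ok
Row 3: (3,0)P 3/3 ok · (3,1)P 4/5 ok · (3,2)Q 1/4 unhappy · (3,3)Q 3/4 ok · (3,4)Q 4/4 ok · (3,5)Q 5/5 ok · (3,6)Q 3/3 ok

(0,3), (1,1), (2,2), (3,2)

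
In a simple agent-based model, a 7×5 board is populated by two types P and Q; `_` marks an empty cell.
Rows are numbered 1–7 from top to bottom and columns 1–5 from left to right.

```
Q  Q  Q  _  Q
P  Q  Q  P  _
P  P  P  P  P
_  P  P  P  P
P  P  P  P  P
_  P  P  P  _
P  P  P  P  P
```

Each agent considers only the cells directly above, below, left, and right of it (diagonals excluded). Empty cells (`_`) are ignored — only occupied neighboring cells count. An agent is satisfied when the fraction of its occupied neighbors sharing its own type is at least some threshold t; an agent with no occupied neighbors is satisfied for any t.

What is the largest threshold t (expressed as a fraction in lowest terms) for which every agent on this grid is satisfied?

1/3

(1,1)Q 1/2
(1,2)Q 3/3
(1,3)Q 2/2
(1,5)Q — no occupied neighbors
(2,1)P 1/3
(2,2)Q 2/4
(2,3)Q 2/4
(2,4)P 1/2
(3,1)P 2/2
(3,2)P 3/4
(3,3)P 3/4
(3,4)P 4/4
(3,5)P 2/2
(4,2)P 3/3
(4,3)P 4/4
(4,4)P 4/4
(4,5)P 3/3
(5,1)P 1/1
(5,2)P 4/4
(5,3)P 4/4
(5,4)P 4/4
(5,5)P 2/2
(6,2)P 3/3
(6,3)P 4/4
(6,4)P 3/3
(7,1)P 1/1
(7,2)P 3/3
(7,3)P 3/3
(7,4)P 3/3
(7,5)P 1/1
The smallest same-type fraction is 1/3 at (2,1), which reduces to 1/3. Any threshold above that leaves this agent unsatisfied.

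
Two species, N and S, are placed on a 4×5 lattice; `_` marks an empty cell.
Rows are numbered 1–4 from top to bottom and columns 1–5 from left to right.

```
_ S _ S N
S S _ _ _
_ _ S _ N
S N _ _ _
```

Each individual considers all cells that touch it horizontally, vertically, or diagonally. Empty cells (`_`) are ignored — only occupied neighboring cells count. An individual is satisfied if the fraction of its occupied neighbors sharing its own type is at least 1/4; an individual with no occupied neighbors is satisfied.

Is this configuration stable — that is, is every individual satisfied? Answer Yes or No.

No

(1,2)S 2/2 ✓
(1,4)S 0/1 ✗
(1,5)N 0/1 ✗
(2,1)S 2/2 ✓
(2,2)S 3/3 ✓
(3,3)S 1/2 ✓
(3,5)N 0/0 ✓
(4,1)S 0/1 ✗
(4,2)N 0/2 ✗
For instance (1,4) has only 0/1 same-type neighbors, below 1/4.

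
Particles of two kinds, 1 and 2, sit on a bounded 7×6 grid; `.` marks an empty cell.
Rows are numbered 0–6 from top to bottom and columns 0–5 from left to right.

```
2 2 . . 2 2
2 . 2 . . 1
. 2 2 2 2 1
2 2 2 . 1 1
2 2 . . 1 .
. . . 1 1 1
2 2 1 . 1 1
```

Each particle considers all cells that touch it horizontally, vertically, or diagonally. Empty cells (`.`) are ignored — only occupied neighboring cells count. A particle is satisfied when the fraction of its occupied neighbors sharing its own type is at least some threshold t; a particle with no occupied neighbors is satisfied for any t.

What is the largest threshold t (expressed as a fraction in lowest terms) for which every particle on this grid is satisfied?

1/5

(0,0)2 2/2
(0,1)2 3/3
(0,4)2 1/2
(0,5)2 1/2
(1,0)2 3/3
(1,2)2 4/4
(1,5)1 1/4
(2,1)2 6/6
(2,2)2 5/5
(2,3)2 4/5
(2,4)2 1/5
(2,5)1 3/4
(3,0)2 4/4
(3,1)2 6/6
(3,2)2 5/5
(3,4)1 3/5
(3,5)1 3/4
(4,0)2 3/3
(4,1)2 4/4
(4,4)1 5/5
(5,3)1 4/4
(5,4)1 5/5
(5,5)1 4/4
(6,0)2 1/1
(6,1)2 1/2
(6,2)1 1/2
(6,4)1 4/4
(6,5)1 3/3
The smallest same-type fraction is 1/5 at (2,4), which reduces to 1/5. Any threshold above that leaves this particle unsatisfied.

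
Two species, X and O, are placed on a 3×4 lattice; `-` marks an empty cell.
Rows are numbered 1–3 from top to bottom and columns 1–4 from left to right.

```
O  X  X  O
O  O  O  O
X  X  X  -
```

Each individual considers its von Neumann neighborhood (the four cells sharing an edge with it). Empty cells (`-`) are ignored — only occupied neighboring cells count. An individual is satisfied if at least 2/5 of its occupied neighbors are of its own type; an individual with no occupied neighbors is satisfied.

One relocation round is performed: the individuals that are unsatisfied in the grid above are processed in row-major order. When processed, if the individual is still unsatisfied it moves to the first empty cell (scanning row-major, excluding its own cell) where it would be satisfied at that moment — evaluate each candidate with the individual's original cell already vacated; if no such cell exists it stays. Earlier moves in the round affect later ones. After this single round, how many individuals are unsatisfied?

Initially unsatisfied (in order): (1,2), (1,3).
  (1,2) → (3,4).
  (1,3): no empty cell satisfies it; stays.
Resulting grid:
O - X O
O O O O
X X X X
Unsatisfied now: (1,3).

1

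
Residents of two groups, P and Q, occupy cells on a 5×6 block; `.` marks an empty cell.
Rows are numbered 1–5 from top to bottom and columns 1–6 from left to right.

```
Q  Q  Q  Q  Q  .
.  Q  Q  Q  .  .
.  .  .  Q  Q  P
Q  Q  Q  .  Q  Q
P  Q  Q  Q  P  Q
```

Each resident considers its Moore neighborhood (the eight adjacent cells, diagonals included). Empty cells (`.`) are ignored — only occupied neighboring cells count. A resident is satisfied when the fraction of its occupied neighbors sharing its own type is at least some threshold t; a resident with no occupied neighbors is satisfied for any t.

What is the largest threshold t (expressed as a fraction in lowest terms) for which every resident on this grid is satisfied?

0/1

(1,1)Q 2/2
(1,2)Q 4/4
(1,3)Q 5/5
(1,4)Q 4/4
(1,5)Q 2/2
(2,2)Q 4/4
(2,3)Q 6/6
(2,4)Q 6/6
(3,4)Q 5/5
(3,5)Q 4/5
(3,6)P 0/3
(4,1)Q 2/3
(4,2)Q 4/5
(4,3)Q 5/5
(4,5)Q 5/7
(4,6)Q 3/5
(5,1)P 0/3
(5,2)Q 4/5
(5,3)Q 4/4
(5,4)Q 3/4
(5,5)P 0/4
(5,6)Q 2/3
The smallest same-type fraction is 0/3 at (3,6), which reduces to 0/1. Any threshold above that leaves this resident unsatisfied.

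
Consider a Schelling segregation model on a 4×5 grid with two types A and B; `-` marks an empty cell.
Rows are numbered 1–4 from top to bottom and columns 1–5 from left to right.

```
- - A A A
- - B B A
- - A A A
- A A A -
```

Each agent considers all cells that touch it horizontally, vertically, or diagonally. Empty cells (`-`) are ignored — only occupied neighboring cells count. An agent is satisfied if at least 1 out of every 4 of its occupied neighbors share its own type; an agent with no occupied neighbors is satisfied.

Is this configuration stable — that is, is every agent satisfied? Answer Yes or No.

No

Row 1: (1,3)A 1/3 satisfied · (1,4)A 3/5 satisfied · (1,5)A 2/3 satisfied
Row 2: (2,3)B 1/5 not · (2,4)B 1/8 not · (2,5)A 4/5 satisfied
Row 3: (3,3)A 4/6 satisfied · (3,4)A 5/7 satisfied · (3,5)A 3/4 satisfied
Row 4: (4,2)A 2/2 satisfied · (4,3)A 4/4 satisfied · (4,4)A 4/4 satisfied
For instance (2,3) has only 1/5 same-type neighbors, below 1/4.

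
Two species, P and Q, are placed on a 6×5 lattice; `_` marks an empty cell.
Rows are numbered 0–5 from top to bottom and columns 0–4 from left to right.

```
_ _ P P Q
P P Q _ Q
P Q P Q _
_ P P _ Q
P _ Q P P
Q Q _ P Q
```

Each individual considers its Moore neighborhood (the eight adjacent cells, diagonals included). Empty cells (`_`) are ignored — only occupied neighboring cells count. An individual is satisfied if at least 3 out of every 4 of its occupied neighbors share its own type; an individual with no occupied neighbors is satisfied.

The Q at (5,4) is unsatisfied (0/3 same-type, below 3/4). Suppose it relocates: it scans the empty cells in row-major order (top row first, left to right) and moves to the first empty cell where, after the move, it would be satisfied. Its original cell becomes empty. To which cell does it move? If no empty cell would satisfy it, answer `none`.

Vacating (5,4). Empty cells in order:
  (0,0): 0/2 same-type → still unsatisfied.
  (0,1): 1/4 same-type → still unsatisfied.
  (1,3): 4/7 same-type → still unsatisfied.
  (2,4): 3/3 same-type → satisfied — stop here.

(2,4)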